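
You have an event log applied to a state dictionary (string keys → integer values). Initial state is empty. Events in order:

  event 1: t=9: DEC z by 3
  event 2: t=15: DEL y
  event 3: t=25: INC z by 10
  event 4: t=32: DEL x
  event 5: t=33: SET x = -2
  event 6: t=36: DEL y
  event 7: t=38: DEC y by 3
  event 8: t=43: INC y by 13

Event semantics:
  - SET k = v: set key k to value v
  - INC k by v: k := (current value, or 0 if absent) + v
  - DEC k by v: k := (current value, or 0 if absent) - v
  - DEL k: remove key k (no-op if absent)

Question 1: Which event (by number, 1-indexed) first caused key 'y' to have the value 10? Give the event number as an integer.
Looking for first event where y becomes 10:
  event 7: y = -3
  event 8: y -3 -> 10  <-- first match

Answer: 8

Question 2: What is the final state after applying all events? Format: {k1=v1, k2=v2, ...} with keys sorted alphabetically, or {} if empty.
Answer: {x=-2, y=10, z=7}

Derivation:
  after event 1 (t=9: DEC z by 3): {z=-3}
  after event 2 (t=15: DEL y): {z=-3}
  after event 3 (t=25: INC z by 10): {z=7}
  after event 4 (t=32: DEL x): {z=7}
  after event 5 (t=33: SET x = -2): {x=-2, z=7}
  after event 6 (t=36: DEL y): {x=-2, z=7}
  after event 7 (t=38: DEC y by 3): {x=-2, y=-3, z=7}
  after event 8 (t=43: INC y by 13): {x=-2, y=10, z=7}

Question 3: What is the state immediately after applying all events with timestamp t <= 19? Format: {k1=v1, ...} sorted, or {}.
Apply events with t <= 19 (2 events):
  after event 1 (t=9: DEC z by 3): {z=-3}
  after event 2 (t=15: DEL y): {z=-3}

Answer: {z=-3}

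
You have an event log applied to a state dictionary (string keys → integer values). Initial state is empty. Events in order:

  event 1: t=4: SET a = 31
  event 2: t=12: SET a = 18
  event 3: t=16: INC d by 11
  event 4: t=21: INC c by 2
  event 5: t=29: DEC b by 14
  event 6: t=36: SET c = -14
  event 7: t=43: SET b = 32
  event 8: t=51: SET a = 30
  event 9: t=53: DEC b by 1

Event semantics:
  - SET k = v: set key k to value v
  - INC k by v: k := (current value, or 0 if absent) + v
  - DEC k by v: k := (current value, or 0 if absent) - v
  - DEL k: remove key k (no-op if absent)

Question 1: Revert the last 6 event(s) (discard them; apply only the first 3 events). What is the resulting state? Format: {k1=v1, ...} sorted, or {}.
Answer: {a=18, d=11}

Derivation:
Keep first 3 events (discard last 6):
  after event 1 (t=4: SET a = 31): {a=31}
  after event 2 (t=12: SET a = 18): {a=18}
  after event 3 (t=16: INC d by 11): {a=18, d=11}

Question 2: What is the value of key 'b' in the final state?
Track key 'b' through all 9 events:
  event 1 (t=4: SET a = 31): b unchanged
  event 2 (t=12: SET a = 18): b unchanged
  event 3 (t=16: INC d by 11): b unchanged
  event 4 (t=21: INC c by 2): b unchanged
  event 5 (t=29: DEC b by 14): b (absent) -> -14
  event 6 (t=36: SET c = -14): b unchanged
  event 7 (t=43: SET b = 32): b -14 -> 32
  event 8 (t=51: SET a = 30): b unchanged
  event 9 (t=53: DEC b by 1): b 32 -> 31
Final: b = 31

Answer: 31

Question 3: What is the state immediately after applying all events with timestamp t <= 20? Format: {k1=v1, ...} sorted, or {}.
Apply events with t <= 20 (3 events):
  after event 1 (t=4: SET a = 31): {a=31}
  after event 2 (t=12: SET a = 18): {a=18}
  after event 3 (t=16: INC d by 11): {a=18, d=11}

Answer: {a=18, d=11}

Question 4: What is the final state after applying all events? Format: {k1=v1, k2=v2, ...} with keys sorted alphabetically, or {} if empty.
Answer: {a=30, b=31, c=-14, d=11}

Derivation:
  after event 1 (t=4: SET a = 31): {a=31}
  after event 2 (t=12: SET a = 18): {a=18}
  after event 3 (t=16: INC d by 11): {a=18, d=11}
  after event 4 (t=21: INC c by 2): {a=18, c=2, d=11}
  after event 5 (t=29: DEC b by 14): {a=18, b=-14, c=2, d=11}
  after event 6 (t=36: SET c = -14): {a=18, b=-14, c=-14, d=11}
  after event 7 (t=43: SET b = 32): {a=18, b=32, c=-14, d=11}
  after event 8 (t=51: SET a = 30): {a=30, b=32, c=-14, d=11}
  after event 9 (t=53: DEC b by 1): {a=30, b=31, c=-14, d=11}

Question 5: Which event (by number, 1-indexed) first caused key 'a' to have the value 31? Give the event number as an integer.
Looking for first event where a becomes 31:
  event 1: a (absent) -> 31  <-- first match

Answer: 1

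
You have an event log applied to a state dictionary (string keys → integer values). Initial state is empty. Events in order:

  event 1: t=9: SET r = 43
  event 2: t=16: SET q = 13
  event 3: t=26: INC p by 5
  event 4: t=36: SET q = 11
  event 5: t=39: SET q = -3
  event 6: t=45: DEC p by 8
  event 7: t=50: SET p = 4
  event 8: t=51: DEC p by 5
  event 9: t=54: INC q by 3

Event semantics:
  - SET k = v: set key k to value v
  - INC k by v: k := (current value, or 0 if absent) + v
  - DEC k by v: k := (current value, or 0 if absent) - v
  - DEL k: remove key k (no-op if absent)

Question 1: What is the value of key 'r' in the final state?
Answer: 43

Derivation:
Track key 'r' through all 9 events:
  event 1 (t=9: SET r = 43): r (absent) -> 43
  event 2 (t=16: SET q = 13): r unchanged
  event 3 (t=26: INC p by 5): r unchanged
  event 4 (t=36: SET q = 11): r unchanged
  event 5 (t=39: SET q = -3): r unchanged
  event 6 (t=45: DEC p by 8): r unchanged
  event 7 (t=50: SET p = 4): r unchanged
  event 8 (t=51: DEC p by 5): r unchanged
  event 9 (t=54: INC q by 3): r unchanged
Final: r = 43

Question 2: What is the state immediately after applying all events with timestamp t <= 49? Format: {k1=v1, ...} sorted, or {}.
Apply events with t <= 49 (6 events):
  after event 1 (t=9: SET r = 43): {r=43}
  after event 2 (t=16: SET q = 13): {q=13, r=43}
  after event 3 (t=26: INC p by 5): {p=5, q=13, r=43}
  after event 4 (t=36: SET q = 11): {p=5, q=11, r=43}
  after event 5 (t=39: SET q = -3): {p=5, q=-3, r=43}
  after event 6 (t=45: DEC p by 8): {p=-3, q=-3, r=43}

Answer: {p=-3, q=-3, r=43}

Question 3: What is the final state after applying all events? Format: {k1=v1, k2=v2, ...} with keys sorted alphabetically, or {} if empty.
  after event 1 (t=9: SET r = 43): {r=43}
  after event 2 (t=16: SET q = 13): {q=13, r=43}
  after event 3 (t=26: INC p by 5): {p=5, q=13, r=43}
  after event 4 (t=36: SET q = 11): {p=5, q=11, r=43}
  after event 5 (t=39: SET q = -3): {p=5, q=-3, r=43}
  after event 6 (t=45: DEC p by 8): {p=-3, q=-3, r=43}
  after event 7 (t=50: SET p = 4): {p=4, q=-3, r=43}
  after event 8 (t=51: DEC p by 5): {p=-1, q=-3, r=43}
  after event 9 (t=54: INC q by 3): {p=-1, q=0, r=43}

Answer: {p=-1, q=0, r=43}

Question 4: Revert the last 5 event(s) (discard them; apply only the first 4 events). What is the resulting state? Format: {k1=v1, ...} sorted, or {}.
Keep first 4 events (discard last 5):
  after event 1 (t=9: SET r = 43): {r=43}
  after event 2 (t=16: SET q = 13): {q=13, r=43}
  after event 3 (t=26: INC p by 5): {p=5, q=13, r=43}
  after event 4 (t=36: SET q = 11): {p=5, q=11, r=43}

Answer: {p=5, q=11, r=43}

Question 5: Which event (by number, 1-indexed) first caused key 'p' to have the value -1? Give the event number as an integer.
Looking for first event where p becomes -1:
  event 3: p = 5
  event 4: p = 5
  event 5: p = 5
  event 6: p = -3
  event 7: p = 4
  event 8: p 4 -> -1  <-- first match

Answer: 8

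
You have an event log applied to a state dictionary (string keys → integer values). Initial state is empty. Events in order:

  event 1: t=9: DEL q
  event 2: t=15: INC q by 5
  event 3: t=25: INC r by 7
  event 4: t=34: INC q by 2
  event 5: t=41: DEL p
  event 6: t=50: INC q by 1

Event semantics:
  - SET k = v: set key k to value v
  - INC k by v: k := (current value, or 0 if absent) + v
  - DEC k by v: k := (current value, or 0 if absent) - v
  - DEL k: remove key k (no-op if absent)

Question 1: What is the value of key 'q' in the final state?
Track key 'q' through all 6 events:
  event 1 (t=9: DEL q): q (absent) -> (absent)
  event 2 (t=15: INC q by 5): q (absent) -> 5
  event 3 (t=25: INC r by 7): q unchanged
  event 4 (t=34: INC q by 2): q 5 -> 7
  event 5 (t=41: DEL p): q unchanged
  event 6 (t=50: INC q by 1): q 7 -> 8
Final: q = 8

Answer: 8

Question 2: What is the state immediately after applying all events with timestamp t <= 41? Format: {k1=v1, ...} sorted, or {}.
Answer: {q=7, r=7}

Derivation:
Apply events with t <= 41 (5 events):
  after event 1 (t=9: DEL q): {}
  after event 2 (t=15: INC q by 5): {q=5}
  after event 3 (t=25: INC r by 7): {q=5, r=7}
  after event 4 (t=34: INC q by 2): {q=7, r=7}
  after event 5 (t=41: DEL p): {q=7, r=7}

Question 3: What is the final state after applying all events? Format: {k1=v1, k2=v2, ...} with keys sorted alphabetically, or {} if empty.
  after event 1 (t=9: DEL q): {}
  after event 2 (t=15: INC q by 5): {q=5}
  after event 3 (t=25: INC r by 7): {q=5, r=7}
  after event 4 (t=34: INC q by 2): {q=7, r=7}
  after event 5 (t=41: DEL p): {q=7, r=7}
  after event 6 (t=50: INC q by 1): {q=8, r=7}

Answer: {q=8, r=7}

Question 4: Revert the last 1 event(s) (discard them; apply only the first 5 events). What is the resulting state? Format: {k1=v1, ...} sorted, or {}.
Answer: {q=7, r=7}

Derivation:
Keep first 5 events (discard last 1):
  after event 1 (t=9: DEL q): {}
  after event 2 (t=15: INC q by 5): {q=5}
  after event 3 (t=25: INC r by 7): {q=5, r=7}
  after event 4 (t=34: INC q by 2): {q=7, r=7}
  after event 5 (t=41: DEL p): {q=7, r=7}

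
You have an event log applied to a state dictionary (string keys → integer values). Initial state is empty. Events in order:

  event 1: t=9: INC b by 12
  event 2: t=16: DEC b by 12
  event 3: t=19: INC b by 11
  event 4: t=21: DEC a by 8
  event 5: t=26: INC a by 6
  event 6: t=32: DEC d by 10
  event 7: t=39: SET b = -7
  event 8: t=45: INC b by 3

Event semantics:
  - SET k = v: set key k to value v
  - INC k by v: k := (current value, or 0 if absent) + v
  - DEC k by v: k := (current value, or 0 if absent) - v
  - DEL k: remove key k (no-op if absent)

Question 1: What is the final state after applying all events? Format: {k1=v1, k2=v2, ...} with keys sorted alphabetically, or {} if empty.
Answer: {a=-2, b=-4, d=-10}

Derivation:
  after event 1 (t=9: INC b by 12): {b=12}
  after event 2 (t=16: DEC b by 12): {b=0}
  after event 3 (t=19: INC b by 11): {b=11}
  after event 4 (t=21: DEC a by 8): {a=-8, b=11}
  after event 5 (t=26: INC a by 6): {a=-2, b=11}
  after event 6 (t=32: DEC d by 10): {a=-2, b=11, d=-10}
  after event 7 (t=39: SET b = -7): {a=-2, b=-7, d=-10}
  after event 8 (t=45: INC b by 3): {a=-2, b=-4, d=-10}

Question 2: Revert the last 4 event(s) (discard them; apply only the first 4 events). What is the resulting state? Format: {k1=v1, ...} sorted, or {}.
Keep first 4 events (discard last 4):
  after event 1 (t=9: INC b by 12): {b=12}
  after event 2 (t=16: DEC b by 12): {b=0}
  after event 3 (t=19: INC b by 11): {b=11}
  after event 4 (t=21: DEC a by 8): {a=-8, b=11}

Answer: {a=-8, b=11}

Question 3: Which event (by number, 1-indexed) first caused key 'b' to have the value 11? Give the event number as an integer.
Answer: 3

Derivation:
Looking for first event where b becomes 11:
  event 1: b = 12
  event 2: b = 0
  event 3: b 0 -> 11  <-- first match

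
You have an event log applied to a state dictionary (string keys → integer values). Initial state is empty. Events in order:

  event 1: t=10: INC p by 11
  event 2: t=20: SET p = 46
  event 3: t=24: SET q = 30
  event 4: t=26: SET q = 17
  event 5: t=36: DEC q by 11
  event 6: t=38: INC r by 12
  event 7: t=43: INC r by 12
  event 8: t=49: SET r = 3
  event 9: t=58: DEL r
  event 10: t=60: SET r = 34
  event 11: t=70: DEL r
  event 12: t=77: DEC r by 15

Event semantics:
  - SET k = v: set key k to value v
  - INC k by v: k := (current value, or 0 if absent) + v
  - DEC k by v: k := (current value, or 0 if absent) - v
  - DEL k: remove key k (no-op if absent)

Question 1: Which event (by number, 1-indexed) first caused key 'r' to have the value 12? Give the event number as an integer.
Looking for first event where r becomes 12:
  event 6: r (absent) -> 12  <-- first match

Answer: 6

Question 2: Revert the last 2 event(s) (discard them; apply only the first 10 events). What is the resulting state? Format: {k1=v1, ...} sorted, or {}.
Answer: {p=46, q=6, r=34}

Derivation:
Keep first 10 events (discard last 2):
  after event 1 (t=10: INC p by 11): {p=11}
  after event 2 (t=20: SET p = 46): {p=46}
  after event 3 (t=24: SET q = 30): {p=46, q=30}
  after event 4 (t=26: SET q = 17): {p=46, q=17}
  after event 5 (t=36: DEC q by 11): {p=46, q=6}
  after event 6 (t=38: INC r by 12): {p=46, q=6, r=12}
  after event 7 (t=43: INC r by 12): {p=46, q=6, r=24}
  after event 8 (t=49: SET r = 3): {p=46, q=6, r=3}
  after event 9 (t=58: DEL r): {p=46, q=6}
  after event 10 (t=60: SET r = 34): {p=46, q=6, r=34}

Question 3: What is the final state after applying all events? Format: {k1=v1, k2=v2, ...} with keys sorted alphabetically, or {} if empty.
Answer: {p=46, q=6, r=-15}

Derivation:
  after event 1 (t=10: INC p by 11): {p=11}
  after event 2 (t=20: SET p = 46): {p=46}
  after event 3 (t=24: SET q = 30): {p=46, q=30}
  after event 4 (t=26: SET q = 17): {p=46, q=17}
  after event 5 (t=36: DEC q by 11): {p=46, q=6}
  after event 6 (t=38: INC r by 12): {p=46, q=6, r=12}
  after event 7 (t=43: INC r by 12): {p=46, q=6, r=24}
  after event 8 (t=49: SET r = 3): {p=46, q=6, r=3}
  after event 9 (t=58: DEL r): {p=46, q=6}
  after event 10 (t=60: SET r = 34): {p=46, q=6, r=34}
  after event 11 (t=70: DEL r): {p=46, q=6}
  after event 12 (t=77: DEC r by 15): {p=46, q=6, r=-15}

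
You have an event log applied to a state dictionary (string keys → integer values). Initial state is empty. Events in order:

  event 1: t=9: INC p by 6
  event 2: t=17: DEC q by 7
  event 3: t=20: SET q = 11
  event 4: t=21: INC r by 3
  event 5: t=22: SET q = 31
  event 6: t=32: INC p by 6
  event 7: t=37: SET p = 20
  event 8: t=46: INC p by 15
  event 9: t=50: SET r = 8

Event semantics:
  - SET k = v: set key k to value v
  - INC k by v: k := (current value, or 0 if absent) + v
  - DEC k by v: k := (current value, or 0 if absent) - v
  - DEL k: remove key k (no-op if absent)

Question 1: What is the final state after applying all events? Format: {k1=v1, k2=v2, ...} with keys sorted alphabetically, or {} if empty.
Answer: {p=35, q=31, r=8}

Derivation:
  after event 1 (t=9: INC p by 6): {p=6}
  after event 2 (t=17: DEC q by 7): {p=6, q=-7}
  after event 3 (t=20: SET q = 11): {p=6, q=11}
  after event 4 (t=21: INC r by 3): {p=6, q=11, r=3}
  after event 5 (t=22: SET q = 31): {p=6, q=31, r=3}
  after event 6 (t=32: INC p by 6): {p=12, q=31, r=3}
  after event 7 (t=37: SET p = 20): {p=20, q=31, r=3}
  after event 8 (t=46: INC p by 15): {p=35, q=31, r=3}
  after event 9 (t=50: SET r = 8): {p=35, q=31, r=8}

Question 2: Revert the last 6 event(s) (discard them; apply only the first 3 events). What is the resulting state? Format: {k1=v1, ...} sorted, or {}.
Answer: {p=6, q=11}

Derivation:
Keep first 3 events (discard last 6):
  after event 1 (t=9: INC p by 6): {p=6}
  after event 2 (t=17: DEC q by 7): {p=6, q=-7}
  after event 3 (t=20: SET q = 11): {p=6, q=11}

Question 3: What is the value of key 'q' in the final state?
Answer: 31

Derivation:
Track key 'q' through all 9 events:
  event 1 (t=9: INC p by 6): q unchanged
  event 2 (t=17: DEC q by 7): q (absent) -> -7
  event 3 (t=20: SET q = 11): q -7 -> 11
  event 4 (t=21: INC r by 3): q unchanged
  event 5 (t=22: SET q = 31): q 11 -> 31
  event 6 (t=32: INC p by 6): q unchanged
  event 7 (t=37: SET p = 20): q unchanged
  event 8 (t=46: INC p by 15): q unchanged
  event 9 (t=50: SET r = 8): q unchanged
Final: q = 31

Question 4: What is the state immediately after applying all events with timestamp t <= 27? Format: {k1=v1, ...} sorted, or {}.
Answer: {p=6, q=31, r=3}

Derivation:
Apply events with t <= 27 (5 events):
  after event 1 (t=9: INC p by 6): {p=6}
  after event 2 (t=17: DEC q by 7): {p=6, q=-7}
  after event 3 (t=20: SET q = 11): {p=6, q=11}
  after event 4 (t=21: INC r by 3): {p=6, q=11, r=3}
  after event 5 (t=22: SET q = 31): {p=6, q=31, r=3}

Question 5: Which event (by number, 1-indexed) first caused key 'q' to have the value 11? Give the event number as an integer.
Answer: 3

Derivation:
Looking for first event where q becomes 11:
  event 2: q = -7
  event 3: q -7 -> 11  <-- first match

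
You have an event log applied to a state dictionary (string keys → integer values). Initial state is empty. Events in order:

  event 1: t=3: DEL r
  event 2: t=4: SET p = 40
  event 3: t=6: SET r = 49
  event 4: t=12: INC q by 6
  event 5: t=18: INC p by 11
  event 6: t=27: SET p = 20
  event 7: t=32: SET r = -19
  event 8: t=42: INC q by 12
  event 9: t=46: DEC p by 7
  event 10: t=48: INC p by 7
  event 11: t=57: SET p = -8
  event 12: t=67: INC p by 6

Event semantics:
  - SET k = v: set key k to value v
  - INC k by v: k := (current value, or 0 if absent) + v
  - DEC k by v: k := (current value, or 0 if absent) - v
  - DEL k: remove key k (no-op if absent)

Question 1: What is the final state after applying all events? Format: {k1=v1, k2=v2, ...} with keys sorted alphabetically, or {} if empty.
Answer: {p=-2, q=18, r=-19}

Derivation:
  after event 1 (t=3: DEL r): {}
  after event 2 (t=4: SET p = 40): {p=40}
  after event 3 (t=6: SET r = 49): {p=40, r=49}
  after event 4 (t=12: INC q by 6): {p=40, q=6, r=49}
  after event 5 (t=18: INC p by 11): {p=51, q=6, r=49}
  after event 6 (t=27: SET p = 20): {p=20, q=6, r=49}
  after event 7 (t=32: SET r = -19): {p=20, q=6, r=-19}
  after event 8 (t=42: INC q by 12): {p=20, q=18, r=-19}
  after event 9 (t=46: DEC p by 7): {p=13, q=18, r=-19}
  after event 10 (t=48: INC p by 7): {p=20, q=18, r=-19}
  after event 11 (t=57: SET p = -8): {p=-8, q=18, r=-19}
  after event 12 (t=67: INC p by 6): {p=-2, q=18, r=-19}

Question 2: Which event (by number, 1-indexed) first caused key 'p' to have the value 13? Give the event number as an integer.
Answer: 9

Derivation:
Looking for first event where p becomes 13:
  event 2: p = 40
  event 3: p = 40
  event 4: p = 40
  event 5: p = 51
  event 6: p = 20
  event 7: p = 20
  event 8: p = 20
  event 9: p 20 -> 13  <-- first match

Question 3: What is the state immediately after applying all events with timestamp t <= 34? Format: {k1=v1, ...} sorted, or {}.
Apply events with t <= 34 (7 events):
  after event 1 (t=3: DEL r): {}
  after event 2 (t=4: SET p = 40): {p=40}
  after event 3 (t=6: SET r = 49): {p=40, r=49}
  after event 4 (t=12: INC q by 6): {p=40, q=6, r=49}
  after event 5 (t=18: INC p by 11): {p=51, q=6, r=49}
  after event 6 (t=27: SET p = 20): {p=20, q=6, r=49}
  after event 7 (t=32: SET r = -19): {p=20, q=6, r=-19}

Answer: {p=20, q=6, r=-19}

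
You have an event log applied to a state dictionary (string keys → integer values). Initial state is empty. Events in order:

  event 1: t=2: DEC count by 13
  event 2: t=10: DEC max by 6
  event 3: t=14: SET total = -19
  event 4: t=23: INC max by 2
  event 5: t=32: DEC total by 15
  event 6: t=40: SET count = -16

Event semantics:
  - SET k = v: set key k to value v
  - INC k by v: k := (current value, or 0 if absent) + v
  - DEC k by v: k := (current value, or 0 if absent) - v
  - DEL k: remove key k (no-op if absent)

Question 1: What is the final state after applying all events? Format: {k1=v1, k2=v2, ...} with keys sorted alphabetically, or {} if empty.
Answer: {count=-16, max=-4, total=-34}

Derivation:
  after event 1 (t=2: DEC count by 13): {count=-13}
  after event 2 (t=10: DEC max by 6): {count=-13, max=-6}
  after event 3 (t=14: SET total = -19): {count=-13, max=-6, total=-19}
  after event 4 (t=23: INC max by 2): {count=-13, max=-4, total=-19}
  after event 5 (t=32: DEC total by 15): {count=-13, max=-4, total=-34}
  after event 6 (t=40: SET count = -16): {count=-16, max=-4, total=-34}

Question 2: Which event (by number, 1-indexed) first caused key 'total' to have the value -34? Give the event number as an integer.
Looking for first event where total becomes -34:
  event 3: total = -19
  event 4: total = -19
  event 5: total -19 -> -34  <-- first match

Answer: 5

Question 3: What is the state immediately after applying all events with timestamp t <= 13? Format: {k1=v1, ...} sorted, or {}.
Answer: {count=-13, max=-6}

Derivation:
Apply events with t <= 13 (2 events):
  after event 1 (t=2: DEC count by 13): {count=-13}
  after event 2 (t=10: DEC max by 6): {count=-13, max=-6}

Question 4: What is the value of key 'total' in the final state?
Track key 'total' through all 6 events:
  event 1 (t=2: DEC count by 13): total unchanged
  event 2 (t=10: DEC max by 6): total unchanged
  event 3 (t=14: SET total = -19): total (absent) -> -19
  event 4 (t=23: INC max by 2): total unchanged
  event 5 (t=32: DEC total by 15): total -19 -> -34
  event 6 (t=40: SET count = -16): total unchanged
Final: total = -34

Answer: -34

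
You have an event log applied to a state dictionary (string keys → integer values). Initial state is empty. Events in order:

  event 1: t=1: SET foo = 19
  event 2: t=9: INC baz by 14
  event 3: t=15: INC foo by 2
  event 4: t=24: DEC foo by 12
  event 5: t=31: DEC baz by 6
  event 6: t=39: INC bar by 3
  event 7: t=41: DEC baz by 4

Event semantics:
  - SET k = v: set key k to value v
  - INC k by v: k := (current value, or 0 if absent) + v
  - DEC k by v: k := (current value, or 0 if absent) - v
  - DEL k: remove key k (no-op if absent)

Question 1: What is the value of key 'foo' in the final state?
Track key 'foo' through all 7 events:
  event 1 (t=1: SET foo = 19): foo (absent) -> 19
  event 2 (t=9: INC baz by 14): foo unchanged
  event 3 (t=15: INC foo by 2): foo 19 -> 21
  event 4 (t=24: DEC foo by 12): foo 21 -> 9
  event 5 (t=31: DEC baz by 6): foo unchanged
  event 6 (t=39: INC bar by 3): foo unchanged
  event 7 (t=41: DEC baz by 4): foo unchanged
Final: foo = 9

Answer: 9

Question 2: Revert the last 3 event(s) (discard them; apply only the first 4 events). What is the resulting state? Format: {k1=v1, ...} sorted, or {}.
Keep first 4 events (discard last 3):
  after event 1 (t=1: SET foo = 19): {foo=19}
  after event 2 (t=9: INC baz by 14): {baz=14, foo=19}
  after event 3 (t=15: INC foo by 2): {baz=14, foo=21}
  after event 4 (t=24: DEC foo by 12): {baz=14, foo=9}

Answer: {baz=14, foo=9}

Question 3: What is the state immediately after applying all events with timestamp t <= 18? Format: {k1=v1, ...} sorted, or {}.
Apply events with t <= 18 (3 events):
  after event 1 (t=1: SET foo = 19): {foo=19}
  after event 2 (t=9: INC baz by 14): {baz=14, foo=19}
  after event 3 (t=15: INC foo by 2): {baz=14, foo=21}

Answer: {baz=14, foo=21}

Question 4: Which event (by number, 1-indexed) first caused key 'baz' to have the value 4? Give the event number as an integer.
Looking for first event where baz becomes 4:
  event 2: baz = 14
  event 3: baz = 14
  event 4: baz = 14
  event 5: baz = 8
  event 6: baz = 8
  event 7: baz 8 -> 4  <-- first match

Answer: 7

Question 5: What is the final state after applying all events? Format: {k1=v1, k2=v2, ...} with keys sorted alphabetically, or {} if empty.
Answer: {bar=3, baz=4, foo=9}

Derivation:
  after event 1 (t=1: SET foo = 19): {foo=19}
  after event 2 (t=9: INC baz by 14): {baz=14, foo=19}
  after event 3 (t=15: INC foo by 2): {baz=14, foo=21}
  after event 4 (t=24: DEC foo by 12): {baz=14, foo=9}
  after event 5 (t=31: DEC baz by 6): {baz=8, foo=9}
  after event 6 (t=39: INC bar by 3): {bar=3, baz=8, foo=9}
  after event 7 (t=41: DEC baz by 4): {bar=3, baz=4, foo=9}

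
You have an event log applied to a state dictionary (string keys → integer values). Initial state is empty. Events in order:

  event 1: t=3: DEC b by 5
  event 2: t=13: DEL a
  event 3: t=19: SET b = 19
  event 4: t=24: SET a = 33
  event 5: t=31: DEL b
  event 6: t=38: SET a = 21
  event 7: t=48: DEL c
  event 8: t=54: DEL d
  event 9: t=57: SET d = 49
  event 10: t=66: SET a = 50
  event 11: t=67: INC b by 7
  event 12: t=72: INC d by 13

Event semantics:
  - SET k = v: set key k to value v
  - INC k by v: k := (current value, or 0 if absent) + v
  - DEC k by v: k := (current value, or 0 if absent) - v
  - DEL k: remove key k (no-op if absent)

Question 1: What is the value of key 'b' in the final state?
Track key 'b' through all 12 events:
  event 1 (t=3: DEC b by 5): b (absent) -> -5
  event 2 (t=13: DEL a): b unchanged
  event 3 (t=19: SET b = 19): b -5 -> 19
  event 4 (t=24: SET a = 33): b unchanged
  event 5 (t=31: DEL b): b 19 -> (absent)
  event 6 (t=38: SET a = 21): b unchanged
  event 7 (t=48: DEL c): b unchanged
  event 8 (t=54: DEL d): b unchanged
  event 9 (t=57: SET d = 49): b unchanged
  event 10 (t=66: SET a = 50): b unchanged
  event 11 (t=67: INC b by 7): b (absent) -> 7
  event 12 (t=72: INC d by 13): b unchanged
Final: b = 7

Answer: 7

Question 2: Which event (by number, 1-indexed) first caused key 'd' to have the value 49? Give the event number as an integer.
Looking for first event where d becomes 49:
  event 9: d (absent) -> 49  <-- first match

Answer: 9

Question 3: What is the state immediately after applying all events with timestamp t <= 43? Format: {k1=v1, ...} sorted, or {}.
Apply events with t <= 43 (6 events):
  after event 1 (t=3: DEC b by 5): {b=-5}
  after event 2 (t=13: DEL a): {b=-5}
  after event 3 (t=19: SET b = 19): {b=19}
  after event 4 (t=24: SET a = 33): {a=33, b=19}
  after event 5 (t=31: DEL b): {a=33}
  after event 6 (t=38: SET a = 21): {a=21}

Answer: {a=21}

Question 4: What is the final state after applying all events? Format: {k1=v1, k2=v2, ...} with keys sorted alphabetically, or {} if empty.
  after event 1 (t=3: DEC b by 5): {b=-5}
  after event 2 (t=13: DEL a): {b=-5}
  after event 3 (t=19: SET b = 19): {b=19}
  after event 4 (t=24: SET a = 33): {a=33, b=19}
  after event 5 (t=31: DEL b): {a=33}
  after event 6 (t=38: SET a = 21): {a=21}
  after event 7 (t=48: DEL c): {a=21}
  after event 8 (t=54: DEL d): {a=21}
  after event 9 (t=57: SET d = 49): {a=21, d=49}
  after event 10 (t=66: SET a = 50): {a=50, d=49}
  after event 11 (t=67: INC b by 7): {a=50, b=7, d=49}
  after event 12 (t=72: INC d by 13): {a=50, b=7, d=62}

Answer: {a=50, b=7, d=62}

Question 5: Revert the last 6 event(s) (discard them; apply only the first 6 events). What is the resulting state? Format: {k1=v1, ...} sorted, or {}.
Answer: {a=21}

Derivation:
Keep first 6 events (discard last 6):
  after event 1 (t=3: DEC b by 5): {b=-5}
  after event 2 (t=13: DEL a): {b=-5}
  after event 3 (t=19: SET b = 19): {b=19}
  after event 4 (t=24: SET a = 33): {a=33, b=19}
  after event 5 (t=31: DEL b): {a=33}
  after event 6 (t=38: SET a = 21): {a=21}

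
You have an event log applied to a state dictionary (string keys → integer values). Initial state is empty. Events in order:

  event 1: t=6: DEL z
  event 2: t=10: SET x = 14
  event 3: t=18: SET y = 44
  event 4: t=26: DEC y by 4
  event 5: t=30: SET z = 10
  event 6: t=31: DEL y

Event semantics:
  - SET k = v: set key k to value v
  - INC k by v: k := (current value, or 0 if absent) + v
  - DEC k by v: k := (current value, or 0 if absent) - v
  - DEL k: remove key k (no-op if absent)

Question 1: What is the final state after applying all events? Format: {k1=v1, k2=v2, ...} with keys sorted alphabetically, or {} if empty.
  after event 1 (t=6: DEL z): {}
  after event 2 (t=10: SET x = 14): {x=14}
  after event 3 (t=18: SET y = 44): {x=14, y=44}
  after event 4 (t=26: DEC y by 4): {x=14, y=40}
  after event 5 (t=30: SET z = 10): {x=14, y=40, z=10}
  after event 6 (t=31: DEL y): {x=14, z=10}

Answer: {x=14, z=10}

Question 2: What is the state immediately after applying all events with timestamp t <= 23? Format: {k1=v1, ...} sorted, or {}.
Apply events with t <= 23 (3 events):
  after event 1 (t=6: DEL z): {}
  after event 2 (t=10: SET x = 14): {x=14}
  after event 3 (t=18: SET y = 44): {x=14, y=44}

Answer: {x=14, y=44}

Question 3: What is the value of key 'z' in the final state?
Answer: 10

Derivation:
Track key 'z' through all 6 events:
  event 1 (t=6: DEL z): z (absent) -> (absent)
  event 2 (t=10: SET x = 14): z unchanged
  event 3 (t=18: SET y = 44): z unchanged
  event 4 (t=26: DEC y by 4): z unchanged
  event 5 (t=30: SET z = 10): z (absent) -> 10
  event 6 (t=31: DEL y): z unchanged
Final: z = 10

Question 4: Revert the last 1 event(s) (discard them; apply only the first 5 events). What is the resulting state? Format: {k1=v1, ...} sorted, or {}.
Keep first 5 events (discard last 1):
  after event 1 (t=6: DEL z): {}
  after event 2 (t=10: SET x = 14): {x=14}
  after event 3 (t=18: SET y = 44): {x=14, y=44}
  after event 4 (t=26: DEC y by 4): {x=14, y=40}
  after event 5 (t=30: SET z = 10): {x=14, y=40, z=10}

Answer: {x=14, y=40, z=10}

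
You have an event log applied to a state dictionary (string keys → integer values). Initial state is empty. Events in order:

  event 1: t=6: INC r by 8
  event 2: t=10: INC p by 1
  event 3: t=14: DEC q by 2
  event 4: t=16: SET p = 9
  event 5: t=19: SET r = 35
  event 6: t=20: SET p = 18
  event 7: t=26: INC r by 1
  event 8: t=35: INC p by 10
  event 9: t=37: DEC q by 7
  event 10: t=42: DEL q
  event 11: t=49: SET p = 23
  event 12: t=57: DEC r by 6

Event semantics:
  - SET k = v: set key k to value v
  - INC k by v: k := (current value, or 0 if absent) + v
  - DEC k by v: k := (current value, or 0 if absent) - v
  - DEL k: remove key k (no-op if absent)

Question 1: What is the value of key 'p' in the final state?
Track key 'p' through all 12 events:
  event 1 (t=6: INC r by 8): p unchanged
  event 2 (t=10: INC p by 1): p (absent) -> 1
  event 3 (t=14: DEC q by 2): p unchanged
  event 4 (t=16: SET p = 9): p 1 -> 9
  event 5 (t=19: SET r = 35): p unchanged
  event 6 (t=20: SET p = 18): p 9 -> 18
  event 7 (t=26: INC r by 1): p unchanged
  event 8 (t=35: INC p by 10): p 18 -> 28
  event 9 (t=37: DEC q by 7): p unchanged
  event 10 (t=42: DEL q): p unchanged
  event 11 (t=49: SET p = 23): p 28 -> 23
  event 12 (t=57: DEC r by 6): p unchanged
Final: p = 23

Answer: 23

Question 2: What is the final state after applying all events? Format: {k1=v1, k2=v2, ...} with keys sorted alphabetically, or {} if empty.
  after event 1 (t=6: INC r by 8): {r=8}
  after event 2 (t=10: INC p by 1): {p=1, r=8}
  after event 3 (t=14: DEC q by 2): {p=1, q=-2, r=8}
  after event 4 (t=16: SET p = 9): {p=9, q=-2, r=8}
  after event 5 (t=19: SET r = 35): {p=9, q=-2, r=35}
  after event 6 (t=20: SET p = 18): {p=18, q=-2, r=35}
  after event 7 (t=26: INC r by 1): {p=18, q=-2, r=36}
  after event 8 (t=35: INC p by 10): {p=28, q=-2, r=36}
  after event 9 (t=37: DEC q by 7): {p=28, q=-9, r=36}
  after event 10 (t=42: DEL q): {p=28, r=36}
  after event 11 (t=49: SET p = 23): {p=23, r=36}
  after event 12 (t=57: DEC r by 6): {p=23, r=30}

Answer: {p=23, r=30}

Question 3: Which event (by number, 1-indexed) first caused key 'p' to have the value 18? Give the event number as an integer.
Answer: 6

Derivation:
Looking for first event where p becomes 18:
  event 2: p = 1
  event 3: p = 1
  event 4: p = 9
  event 5: p = 9
  event 6: p 9 -> 18  <-- first match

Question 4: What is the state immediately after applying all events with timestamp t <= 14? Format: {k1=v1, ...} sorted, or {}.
Answer: {p=1, q=-2, r=8}

Derivation:
Apply events with t <= 14 (3 events):
  after event 1 (t=6: INC r by 8): {r=8}
  after event 2 (t=10: INC p by 1): {p=1, r=8}
  after event 3 (t=14: DEC q by 2): {p=1, q=-2, r=8}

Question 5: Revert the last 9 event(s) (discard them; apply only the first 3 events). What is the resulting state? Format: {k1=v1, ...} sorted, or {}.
Keep first 3 events (discard last 9):
  after event 1 (t=6: INC r by 8): {r=8}
  after event 2 (t=10: INC p by 1): {p=1, r=8}
  after event 3 (t=14: DEC q by 2): {p=1, q=-2, r=8}

Answer: {p=1, q=-2, r=8}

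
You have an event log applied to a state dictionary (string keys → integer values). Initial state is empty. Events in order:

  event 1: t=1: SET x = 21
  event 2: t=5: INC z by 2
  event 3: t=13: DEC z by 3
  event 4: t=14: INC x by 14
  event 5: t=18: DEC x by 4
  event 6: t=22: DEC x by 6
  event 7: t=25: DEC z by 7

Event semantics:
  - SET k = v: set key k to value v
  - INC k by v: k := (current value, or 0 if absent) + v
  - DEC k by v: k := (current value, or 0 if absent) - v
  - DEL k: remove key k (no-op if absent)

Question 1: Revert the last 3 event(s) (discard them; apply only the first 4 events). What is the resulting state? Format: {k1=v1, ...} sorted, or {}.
Answer: {x=35, z=-1}

Derivation:
Keep first 4 events (discard last 3):
  after event 1 (t=1: SET x = 21): {x=21}
  after event 2 (t=5: INC z by 2): {x=21, z=2}
  after event 3 (t=13: DEC z by 3): {x=21, z=-1}
  after event 4 (t=14: INC x by 14): {x=35, z=-1}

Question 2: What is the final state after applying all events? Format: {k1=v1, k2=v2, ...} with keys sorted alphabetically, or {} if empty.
  after event 1 (t=1: SET x = 21): {x=21}
  after event 2 (t=5: INC z by 2): {x=21, z=2}
  after event 3 (t=13: DEC z by 3): {x=21, z=-1}
  after event 4 (t=14: INC x by 14): {x=35, z=-1}
  after event 5 (t=18: DEC x by 4): {x=31, z=-1}
  after event 6 (t=22: DEC x by 6): {x=25, z=-1}
  after event 7 (t=25: DEC z by 7): {x=25, z=-8}

Answer: {x=25, z=-8}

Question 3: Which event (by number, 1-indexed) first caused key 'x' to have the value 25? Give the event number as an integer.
Looking for first event where x becomes 25:
  event 1: x = 21
  event 2: x = 21
  event 3: x = 21
  event 4: x = 35
  event 5: x = 31
  event 6: x 31 -> 25  <-- first match

Answer: 6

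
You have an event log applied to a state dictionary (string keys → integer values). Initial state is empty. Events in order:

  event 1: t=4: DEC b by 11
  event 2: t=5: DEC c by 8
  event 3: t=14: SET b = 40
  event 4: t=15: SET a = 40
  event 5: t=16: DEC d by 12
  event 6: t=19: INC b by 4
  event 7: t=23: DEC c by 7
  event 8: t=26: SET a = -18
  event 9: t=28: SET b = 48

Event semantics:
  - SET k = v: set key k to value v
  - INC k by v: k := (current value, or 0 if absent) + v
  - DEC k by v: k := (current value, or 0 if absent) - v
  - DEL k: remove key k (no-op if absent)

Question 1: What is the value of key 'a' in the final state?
Track key 'a' through all 9 events:
  event 1 (t=4: DEC b by 11): a unchanged
  event 2 (t=5: DEC c by 8): a unchanged
  event 3 (t=14: SET b = 40): a unchanged
  event 4 (t=15: SET a = 40): a (absent) -> 40
  event 5 (t=16: DEC d by 12): a unchanged
  event 6 (t=19: INC b by 4): a unchanged
  event 7 (t=23: DEC c by 7): a unchanged
  event 8 (t=26: SET a = -18): a 40 -> -18
  event 9 (t=28: SET b = 48): a unchanged
Final: a = -18

Answer: -18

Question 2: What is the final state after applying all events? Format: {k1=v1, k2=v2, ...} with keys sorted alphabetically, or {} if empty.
Answer: {a=-18, b=48, c=-15, d=-12}

Derivation:
  after event 1 (t=4: DEC b by 11): {b=-11}
  after event 2 (t=5: DEC c by 8): {b=-11, c=-8}
  after event 3 (t=14: SET b = 40): {b=40, c=-8}
  after event 4 (t=15: SET a = 40): {a=40, b=40, c=-8}
  after event 5 (t=16: DEC d by 12): {a=40, b=40, c=-8, d=-12}
  after event 6 (t=19: INC b by 4): {a=40, b=44, c=-8, d=-12}
  after event 7 (t=23: DEC c by 7): {a=40, b=44, c=-15, d=-12}
  after event 8 (t=26: SET a = -18): {a=-18, b=44, c=-15, d=-12}
  after event 9 (t=28: SET b = 48): {a=-18, b=48, c=-15, d=-12}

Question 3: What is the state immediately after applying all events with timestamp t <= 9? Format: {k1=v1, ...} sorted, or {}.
Answer: {b=-11, c=-8}

Derivation:
Apply events with t <= 9 (2 events):
  after event 1 (t=4: DEC b by 11): {b=-11}
  after event 2 (t=5: DEC c by 8): {b=-11, c=-8}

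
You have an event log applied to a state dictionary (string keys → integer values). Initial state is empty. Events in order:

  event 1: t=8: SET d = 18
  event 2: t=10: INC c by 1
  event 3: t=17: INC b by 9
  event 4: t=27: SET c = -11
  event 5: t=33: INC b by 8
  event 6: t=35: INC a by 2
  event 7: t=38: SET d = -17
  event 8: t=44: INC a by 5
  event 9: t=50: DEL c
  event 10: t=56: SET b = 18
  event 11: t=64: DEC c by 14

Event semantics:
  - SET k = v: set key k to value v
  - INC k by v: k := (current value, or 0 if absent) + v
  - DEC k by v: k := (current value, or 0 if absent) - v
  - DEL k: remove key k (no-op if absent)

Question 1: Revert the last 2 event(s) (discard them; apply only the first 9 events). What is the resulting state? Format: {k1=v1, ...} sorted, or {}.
Keep first 9 events (discard last 2):
  after event 1 (t=8: SET d = 18): {d=18}
  after event 2 (t=10: INC c by 1): {c=1, d=18}
  after event 3 (t=17: INC b by 9): {b=9, c=1, d=18}
  after event 4 (t=27: SET c = -11): {b=9, c=-11, d=18}
  after event 5 (t=33: INC b by 8): {b=17, c=-11, d=18}
  after event 6 (t=35: INC a by 2): {a=2, b=17, c=-11, d=18}
  after event 7 (t=38: SET d = -17): {a=2, b=17, c=-11, d=-17}
  after event 8 (t=44: INC a by 5): {a=7, b=17, c=-11, d=-17}
  after event 9 (t=50: DEL c): {a=7, b=17, d=-17}

Answer: {a=7, b=17, d=-17}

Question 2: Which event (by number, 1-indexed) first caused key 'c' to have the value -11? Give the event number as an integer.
Looking for first event where c becomes -11:
  event 2: c = 1
  event 3: c = 1
  event 4: c 1 -> -11  <-- first match

Answer: 4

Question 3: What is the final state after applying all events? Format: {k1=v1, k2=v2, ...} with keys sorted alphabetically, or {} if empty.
Answer: {a=7, b=18, c=-14, d=-17}

Derivation:
  after event 1 (t=8: SET d = 18): {d=18}
  after event 2 (t=10: INC c by 1): {c=1, d=18}
  after event 3 (t=17: INC b by 9): {b=9, c=1, d=18}
  after event 4 (t=27: SET c = -11): {b=9, c=-11, d=18}
  after event 5 (t=33: INC b by 8): {b=17, c=-11, d=18}
  after event 6 (t=35: INC a by 2): {a=2, b=17, c=-11, d=18}
  after event 7 (t=38: SET d = -17): {a=2, b=17, c=-11, d=-17}
  after event 8 (t=44: INC a by 5): {a=7, b=17, c=-11, d=-17}
  after event 9 (t=50: DEL c): {a=7, b=17, d=-17}
  after event 10 (t=56: SET b = 18): {a=7, b=18, d=-17}
  after event 11 (t=64: DEC c by 14): {a=7, b=18, c=-14, d=-17}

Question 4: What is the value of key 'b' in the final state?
Answer: 18

Derivation:
Track key 'b' through all 11 events:
  event 1 (t=8: SET d = 18): b unchanged
  event 2 (t=10: INC c by 1): b unchanged
  event 3 (t=17: INC b by 9): b (absent) -> 9
  event 4 (t=27: SET c = -11): b unchanged
  event 5 (t=33: INC b by 8): b 9 -> 17
  event 6 (t=35: INC a by 2): b unchanged
  event 7 (t=38: SET d = -17): b unchanged
  event 8 (t=44: INC a by 5): b unchanged
  event 9 (t=50: DEL c): b unchanged
  event 10 (t=56: SET b = 18): b 17 -> 18
  event 11 (t=64: DEC c by 14): b unchanged
Final: b = 18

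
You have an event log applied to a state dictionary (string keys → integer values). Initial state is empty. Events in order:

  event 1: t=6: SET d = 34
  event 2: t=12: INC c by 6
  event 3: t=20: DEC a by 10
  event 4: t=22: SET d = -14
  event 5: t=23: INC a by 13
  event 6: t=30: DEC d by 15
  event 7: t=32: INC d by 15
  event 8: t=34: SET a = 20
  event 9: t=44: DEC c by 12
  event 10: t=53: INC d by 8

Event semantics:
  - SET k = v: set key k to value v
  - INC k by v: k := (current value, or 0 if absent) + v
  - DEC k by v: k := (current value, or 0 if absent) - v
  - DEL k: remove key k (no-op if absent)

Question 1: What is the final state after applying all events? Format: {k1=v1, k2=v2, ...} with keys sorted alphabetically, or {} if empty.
Answer: {a=20, c=-6, d=-6}

Derivation:
  after event 1 (t=6: SET d = 34): {d=34}
  after event 2 (t=12: INC c by 6): {c=6, d=34}
  after event 3 (t=20: DEC a by 10): {a=-10, c=6, d=34}
  after event 4 (t=22: SET d = -14): {a=-10, c=6, d=-14}
  after event 5 (t=23: INC a by 13): {a=3, c=6, d=-14}
  after event 6 (t=30: DEC d by 15): {a=3, c=6, d=-29}
  after event 7 (t=32: INC d by 15): {a=3, c=6, d=-14}
  after event 8 (t=34: SET a = 20): {a=20, c=6, d=-14}
  after event 9 (t=44: DEC c by 12): {a=20, c=-6, d=-14}
  after event 10 (t=53: INC d by 8): {a=20, c=-6, d=-6}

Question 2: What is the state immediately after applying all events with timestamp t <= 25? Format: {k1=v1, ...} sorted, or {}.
Apply events with t <= 25 (5 events):
  after event 1 (t=6: SET d = 34): {d=34}
  after event 2 (t=12: INC c by 6): {c=6, d=34}
  after event 3 (t=20: DEC a by 10): {a=-10, c=6, d=34}
  after event 4 (t=22: SET d = -14): {a=-10, c=6, d=-14}
  after event 5 (t=23: INC a by 13): {a=3, c=6, d=-14}

Answer: {a=3, c=6, d=-14}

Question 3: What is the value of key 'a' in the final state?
Answer: 20

Derivation:
Track key 'a' through all 10 events:
  event 1 (t=6: SET d = 34): a unchanged
  event 2 (t=12: INC c by 6): a unchanged
  event 3 (t=20: DEC a by 10): a (absent) -> -10
  event 4 (t=22: SET d = -14): a unchanged
  event 5 (t=23: INC a by 13): a -10 -> 3
  event 6 (t=30: DEC d by 15): a unchanged
  event 7 (t=32: INC d by 15): a unchanged
  event 8 (t=34: SET a = 20): a 3 -> 20
  event 9 (t=44: DEC c by 12): a unchanged
  event 10 (t=53: INC d by 8): a unchanged
Final: a = 20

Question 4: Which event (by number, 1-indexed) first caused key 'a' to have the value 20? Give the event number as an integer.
Looking for first event where a becomes 20:
  event 3: a = -10
  event 4: a = -10
  event 5: a = 3
  event 6: a = 3
  event 7: a = 3
  event 8: a 3 -> 20  <-- first match

Answer: 8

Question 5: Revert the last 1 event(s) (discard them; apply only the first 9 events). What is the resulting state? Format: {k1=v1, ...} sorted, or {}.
Keep first 9 events (discard last 1):
  after event 1 (t=6: SET d = 34): {d=34}
  after event 2 (t=12: INC c by 6): {c=6, d=34}
  after event 3 (t=20: DEC a by 10): {a=-10, c=6, d=34}
  after event 4 (t=22: SET d = -14): {a=-10, c=6, d=-14}
  after event 5 (t=23: INC a by 13): {a=3, c=6, d=-14}
  after event 6 (t=30: DEC d by 15): {a=3, c=6, d=-29}
  after event 7 (t=32: INC d by 15): {a=3, c=6, d=-14}
  after event 8 (t=34: SET a = 20): {a=20, c=6, d=-14}
  after event 9 (t=44: DEC c by 12): {a=20, c=-6, d=-14}

Answer: {a=20, c=-6, d=-14}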